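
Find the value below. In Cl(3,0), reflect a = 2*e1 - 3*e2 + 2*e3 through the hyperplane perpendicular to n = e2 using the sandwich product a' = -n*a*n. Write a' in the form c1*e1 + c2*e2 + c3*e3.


Reflection formula: a' = -n*a*n, with n = e2 (unit vector, n^2 = 1).
For reflection through hyperplane perp to e2:
The component along e2 flips sign, others stay.
a = (2, -3, 2)
a' = (2, 3, 2)
a' = 2*e1 + 3*e2 + 2*e3


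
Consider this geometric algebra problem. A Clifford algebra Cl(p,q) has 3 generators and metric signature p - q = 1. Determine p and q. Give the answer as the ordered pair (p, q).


We need p + q = 3 and p - q = 1.
Adding: 2p = 3 + 1 = 4, so p = 2.
Then q = 3 - 2 = 1.
(p, q) = (2, 1)


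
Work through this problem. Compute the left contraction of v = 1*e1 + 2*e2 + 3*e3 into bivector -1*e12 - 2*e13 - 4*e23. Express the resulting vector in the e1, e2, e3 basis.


Left contraction v _| B = <vB>_1 (grade-1 part of the geometric product vB).
Using e1_|e12 = e2, e2_|e12 = -e1, e1_|e13 = e3, e3_|e13 = -e1, e2_|e23 = e3, e3_|e23 = -e2:
e1 coeff: -v2*b12 - v3*b13 = -(2)*(-1) - (3)*(-2) = 8
e2 coeff: v1*b12 - v3*b23 = (1)*(-1) - (3)*(-4) = 11
e3 coeff: v1*b13 + v2*b23 = (1)*(-2) + (2)*(-4) = -10
v _| B = 8*e1 + 11*e2 - 10*e3


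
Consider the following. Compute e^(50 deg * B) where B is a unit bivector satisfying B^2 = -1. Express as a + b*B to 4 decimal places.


For a unit bivector B with B^2 = -1, the exponential series gives
e^(theta*B) = cos(theta) + sin(theta)*B (the GA analogue of Euler's formula).
theta = 50 degrees = 0.872665 rad
cos(50 deg) = 0.6428
sin(50 deg) = 0.7660
exp(theta*B) = 0.6428 + 0.7660*B


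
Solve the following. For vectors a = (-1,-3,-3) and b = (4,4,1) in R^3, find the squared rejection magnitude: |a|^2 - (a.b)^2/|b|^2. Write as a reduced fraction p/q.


|a|^2 = (-1)^2 + (-3)^2 + (-3)^2 = 19
|b|^2 = 4^2 + 4^2 + 1^2 = 33
a . b = (-1)*4 + (-3)*4 + (-3)*1 = -19
(a.b)^2 = (-19)^2 = 361
|rej|^2 = 19 - 361/33
= (627 - 361)/33
= 266/33
In lowest terms: 266/33


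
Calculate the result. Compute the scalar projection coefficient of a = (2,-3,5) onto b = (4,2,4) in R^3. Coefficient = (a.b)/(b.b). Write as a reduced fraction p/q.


Projection coefficient = (a . b) / (b . b)
a . b = 2*4 + (-3)*2 + 5*4
= 8 + (-6) + 20 = 22
b . b = 4^2 + 2^2 + 4^2
= 16 + 4 + 16 = 36
Coefficient = 22/36
In lowest terms: 11/18


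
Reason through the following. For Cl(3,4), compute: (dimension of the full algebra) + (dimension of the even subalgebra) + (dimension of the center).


n = 3 + 4 = 7
Total dim = 2^7 = 128
Even subalgebra dim = 2^6 = 64
n is odd, so center dim = 2
Sum = 128 + 64 + 2 = 194


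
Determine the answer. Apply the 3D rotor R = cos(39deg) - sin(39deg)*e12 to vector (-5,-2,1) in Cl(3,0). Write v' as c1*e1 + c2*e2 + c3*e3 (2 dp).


Rotor R = cos(39deg) - sin(39deg)*e12
Rotation angle theta = 2 * 39 = 78 degrees in the e12 plane (e1 -> e2).
The component perpendicular to the plane (e3) is invariant: v'_3 = v3 = 1.00
cos(78deg) = 0.2079, sin(78deg) = 0.9781
v'_1 = v1*cos(theta) - v2*sin(theta) = -5*0.2079 - (-2)*0.9781 = 0.92
v'_2 = v1*sin(theta) + v2*cos(theta) = -5*0.9781 + (-2)*0.2079 = -5.31
v' = 0.92*e1 - 5.31*e2 + 1.00*e3


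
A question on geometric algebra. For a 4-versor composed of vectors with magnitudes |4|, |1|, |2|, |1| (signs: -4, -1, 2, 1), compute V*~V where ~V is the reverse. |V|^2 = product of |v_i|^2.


Each vector v_i has |v_i|^2 = s_i^2
Squared scales: (-4)^2 = 16, (-1)^2 = 1, 2^2 = 4, 1^2 = 1
|V|^2 = 16 * 1 * 4 * 1
= 64


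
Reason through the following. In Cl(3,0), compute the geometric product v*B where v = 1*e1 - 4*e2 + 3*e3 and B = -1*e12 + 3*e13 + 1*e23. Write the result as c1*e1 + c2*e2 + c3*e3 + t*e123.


vB has grade-1 (vector) and grade-3 (trivector) parts: vB = (v _| B) + (v ^ B).
Vector part <vB>_1:
  e1: -v2*b12 - v3*b13 = -(-4)*(-1) - (3)*(3) = -13
  e2: v1*b12 - v3*b23 = (1)*(-1) - (3)*(1) = -4
  e3: v1*b13 + v2*b23 = (1)*(3) + (-4)*(1) = -1
Trivector part <vB>_3:
  e123: v1*b23 - v2*b13 + v3*b12 = (1)*(1) - (-4)*(3) + (3)*(-1) = 10
vB = -13*e1 - 4*e2 - 1*e3 + 10*e123


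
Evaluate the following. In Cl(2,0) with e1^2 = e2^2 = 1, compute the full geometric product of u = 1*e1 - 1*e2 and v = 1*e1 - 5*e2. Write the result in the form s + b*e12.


Expand: (1*e1 - 1*e2)(1*e1 - 5*e2)
= 1*1*e1e1 + 1*(-5)*e1e2 + (-1)*1*e2e1 + (-1)*(-5)*e2e2
Using e1^2 = e2^2 = 1, e2e1 = -e1e2:
Scalar part s = 1*1 + (-1)*(-5) = 1 + 5 = 6
Bivector part b = 1*(-5) - (-1)*1 = -5 - (-1) = -4
uv = 6 - 4*e12


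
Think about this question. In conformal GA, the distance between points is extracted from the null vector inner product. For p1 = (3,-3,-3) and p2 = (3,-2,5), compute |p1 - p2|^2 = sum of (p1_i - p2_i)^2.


p1 - p2 = (0, -1, -8)
|p1 - p2|^2 = 0^2 + (-1)^2 + (-8)^2
= 0 + 1 + 64
= 65


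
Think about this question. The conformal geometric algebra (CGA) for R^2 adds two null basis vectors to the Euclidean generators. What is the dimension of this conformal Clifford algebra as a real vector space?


The conformal model of R^2 uses Cl(3,1): the 2 Euclidean generators plus two extra orthogonal generators e+ (e+^2 = +1) and e- (e-^2 = -1), from which the null vectors e0, einf are built.
Number of generators m = 2 + 2 = 4.
dim Cl(p,q) = 2^m = 2^4 = 16


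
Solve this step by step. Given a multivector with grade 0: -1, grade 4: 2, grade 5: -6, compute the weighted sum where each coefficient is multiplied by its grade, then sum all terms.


Grade-weighted sum = sum of grade_k * coefficient_k
0*(-1) = 0
4*2 = 8
5*(-6) = -30
Total = 0 + 8 + (-30) = -22


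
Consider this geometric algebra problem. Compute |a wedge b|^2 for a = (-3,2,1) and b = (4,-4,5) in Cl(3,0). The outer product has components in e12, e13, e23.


a wedge b = (a1*b2 - a2*b1)*e12 + (a1*b3 - a3*b1)*e13 + (a2*b3 - a3*b2)*e23
e12 coeff: (-3)*(-4) - 2*4 = 12 - 8 = 4
e13 coeff: (-3)*5 - 1*4 = -15 - 4 = -19
e23 coeff: 2*5 - 1*(-4) = 10 - (-4) = 14
|a wedge b|^2 = 4^2 + (-19)^2 + 14^2
= 16 + 361 + 196
= 573


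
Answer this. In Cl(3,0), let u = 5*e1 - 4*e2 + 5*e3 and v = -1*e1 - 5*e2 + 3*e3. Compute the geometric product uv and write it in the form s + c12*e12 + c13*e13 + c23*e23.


In Cl(3,0): e_i^2 = 1, e_ie_j = -e_je_i for i != j.
Scalar part = u . v = 5*(-1) + (-4)*(-5) + 5*3
= -5 + 20 + 15 = 30
e12 coeff = 5*(-5) - (-4)*(-1) = -25 - 4 = -29
e13 coeff = 5*3 - 5*(-1) = 15 - (-5) = 20
e23 coeff = (-4)*3 - 5*(-5) = -12 - (-25) = 13
uv = 30 - 29*e12 + 20*e13 + 13*e23


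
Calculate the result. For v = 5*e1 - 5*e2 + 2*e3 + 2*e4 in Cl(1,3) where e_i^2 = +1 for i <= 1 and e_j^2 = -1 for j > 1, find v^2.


v^2 = sum of c_i^2 * e_i^2
Positive signature terms (e_i^2 = +1): 5^2 = 25
Negative signature terms (e_j^2 = -1): (-5)^2 + 2^2 + 2^2 = 33
v^2 = 25 - 33 = -8


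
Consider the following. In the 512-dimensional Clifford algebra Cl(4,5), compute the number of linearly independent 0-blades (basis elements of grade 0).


Number of grade-k basis blades in Cl(p,q) with n = p + q is C(n, k).
n = 4 + 5 = 9
C(9, 0) = 9! / (0! * 9!)
= 362880 / (1 * 362880)
= 1


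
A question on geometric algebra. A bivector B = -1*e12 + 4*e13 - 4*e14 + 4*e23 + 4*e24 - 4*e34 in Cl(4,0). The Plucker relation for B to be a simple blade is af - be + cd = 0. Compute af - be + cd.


Plucker relation: af - be + cd
a*f = (-1)*(-4) = 4
b*e = 4*4 = 16
c*d = (-4)*4 = -16
af - be + cd = 4 - 16 + (-16)
= -28


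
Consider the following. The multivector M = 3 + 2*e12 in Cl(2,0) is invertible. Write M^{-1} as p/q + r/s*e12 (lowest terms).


M = 3 + 2*e12, where e12^2 = -1.
Since M commutes with its reverse ~M = a - b*e12, M * ~M = a^2 - b^2*e12^2 = a^2 + b^2.
So M^{-1} = ~M / (a^2 + b^2) = (a - b*e12)/(a^2 + b^2).
a^2 + b^2 = 9 + 4 = 13
Scalar part = 3/13 = 3/13
Bivector coeff = -2/13 = -2/13
M^{-1} = 3/13 - 2/13*e12


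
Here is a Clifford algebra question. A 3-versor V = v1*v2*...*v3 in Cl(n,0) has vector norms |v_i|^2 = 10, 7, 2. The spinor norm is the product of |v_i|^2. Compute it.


Spinor norm N(V) = |v1|^2 * |v2|^2 * ... * |v3|^2
= 10 * 7 * 2
Running product: 10, 70, 140
N(V) = 140


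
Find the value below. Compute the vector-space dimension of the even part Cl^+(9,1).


Even subalgebra dimension = 2^(n-1)
n = 9 + 1 = 10
2^(10 - 1) = 2^9 = 512
Verification: sum of C(10,k) for even k = 1 + 45 + 210 + 210 + 45 + 1 = 512
Result = 512


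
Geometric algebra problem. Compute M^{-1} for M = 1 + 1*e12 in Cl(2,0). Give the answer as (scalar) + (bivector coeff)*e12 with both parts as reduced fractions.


M = 1 + 1*e12, where e12^2 = -1.
Since M commutes with its reverse ~M = a - b*e12, M * ~M = a^2 - b^2*e12^2 = a^2 + b^2.
So M^{-1} = ~M / (a^2 + b^2) = (a - b*e12)/(a^2 + b^2).
a^2 + b^2 = 1 + 1 = 2
Scalar part = 1/2 = 1/2
Bivector coeff = -1/2 = -1/2
M^{-1} = 1/2 - 1/2*e12


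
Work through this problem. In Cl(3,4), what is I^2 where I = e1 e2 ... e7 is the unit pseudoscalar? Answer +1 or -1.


The pseudoscalar I = e1...e_n (product of all n generators) of Cl(p,q) satisfies I^2 = (-1)^(q + n(n-1)/2).
p = 3, q = 4, n = p + q = 7
n(n-1)/2 = 7 * 6 / 2 = 21
Exponent = q + n(n-1)/2 = 4 + 21 = 25
I^2 = (-1)^25 = -1


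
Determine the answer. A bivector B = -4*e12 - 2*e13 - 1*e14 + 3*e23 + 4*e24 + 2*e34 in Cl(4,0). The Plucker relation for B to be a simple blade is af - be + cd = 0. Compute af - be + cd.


Plucker relation: af - be + cd
a*f = (-4)*2 = -8
b*e = (-2)*4 = -8
c*d = (-1)*3 = -3
af - be + cd = -8 - (-8) + (-3)
= -3


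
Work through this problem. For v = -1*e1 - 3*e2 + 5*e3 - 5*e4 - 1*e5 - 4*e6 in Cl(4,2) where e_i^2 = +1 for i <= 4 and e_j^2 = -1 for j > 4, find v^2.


v^2 = sum of c_i^2 * e_i^2
Positive signature terms (e_i^2 = +1): (-1)^2 + (-3)^2 + 5^2 + (-5)^2 = 60
Negative signature terms (e_j^2 = -1): (-1)^2 + (-4)^2 = 17
v^2 = 60 - 17 = 43


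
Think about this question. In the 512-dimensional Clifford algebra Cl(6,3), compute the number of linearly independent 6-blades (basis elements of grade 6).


Number of grade-k basis blades in Cl(p,q) with n = p + q is C(n, k).
n = 6 + 3 = 9
C(9, 6) = 9! / (6! * 3!)
= 362880 / (720 * 6)
= 84


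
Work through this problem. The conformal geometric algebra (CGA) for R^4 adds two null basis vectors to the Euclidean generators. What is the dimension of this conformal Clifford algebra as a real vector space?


The conformal model of R^4 uses Cl(5,1): the 4 Euclidean generators plus two extra orthogonal generators e+ (e+^2 = +1) and e- (e-^2 = -1), from which the null vectors e0, einf are built.
Number of generators m = 4 + 2 = 6.
dim Cl(p,q) = 2^m = 2^6 = 64


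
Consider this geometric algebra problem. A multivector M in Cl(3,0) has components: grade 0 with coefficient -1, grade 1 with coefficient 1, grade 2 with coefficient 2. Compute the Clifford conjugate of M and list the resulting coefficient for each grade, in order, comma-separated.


Clifford conjugate sign for grade k: (-1)^(k(k+1)/2)
Grade 0: (-1)^(0*1/2) = (-1)^0 = 1, coeff -1 -> -1
Grade 1: (-1)^(1*2/2) = (-1)^1 = -1, coeff 1 -> -1
Grade 2: (-1)^(2*3/2) = (-1)^3 = -1, coeff 2 -> -2
Conjugated coefficients: -1, -1, -2


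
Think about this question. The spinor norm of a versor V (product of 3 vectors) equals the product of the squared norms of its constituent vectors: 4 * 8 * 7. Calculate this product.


Spinor norm N(V) = |v1|^2 * |v2|^2 * ... * |v3|^2
= 4 * 8 * 7
Running product: 4, 32, 224
N(V) = 224


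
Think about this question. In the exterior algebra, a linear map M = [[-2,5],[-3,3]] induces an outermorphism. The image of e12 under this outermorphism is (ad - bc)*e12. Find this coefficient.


The outermorphism of a linear map f sends e1^e2 to f(e1)^f(e2).
f(e1) = -2*e1 - 3*e2
f(e2) = 5*e1 + 3*e2
f(e1) ^ f(e2) = (-2*e1 - 3*e2) ^ (5*e1 + 3*e2)
= (-2)*3*e12 + (-3)*5*e21
= (-6 - (-15))*e12
= 9*e12
Coefficient = 9


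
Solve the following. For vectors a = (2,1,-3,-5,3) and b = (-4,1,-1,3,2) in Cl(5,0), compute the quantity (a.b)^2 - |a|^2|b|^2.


a . b = 2*(-4) + 1*1 + (-3)*(-1) + (-5)*3 + 3*2
= -8 + 1 + 3 + (-15) + 6 = -13
|a|^2 = 2^2 + 1^2 + (-3)^2 + (-5)^2 + 3^2 = 48
|b|^2 = (-4)^2 + 1^2 + (-1)^2 + 3^2 + 2^2 = 31
(a.b)^2 = (-13)^2 = 169
|a|^2 * |b|^2 = 48 * 31 = 1488
Result = 169 - 1488 = -1319


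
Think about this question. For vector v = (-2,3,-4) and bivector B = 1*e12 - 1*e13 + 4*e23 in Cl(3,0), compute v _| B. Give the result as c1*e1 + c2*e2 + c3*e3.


Left contraction v _| B = <vB>_1 (grade-1 part of the geometric product vB).
Using e1_|e12 = e2, e2_|e12 = -e1, e1_|e13 = e3, e3_|e13 = -e1, e2_|e23 = e3, e3_|e23 = -e2:
e1 coeff: -v2*b12 - v3*b13 = -(3)*(1) - (-4)*(-1) = -7
e2 coeff: v1*b12 - v3*b23 = (-2)*(1) - (-4)*(4) = 14
e3 coeff: v1*b13 + v2*b23 = (-2)*(-1) + (3)*(4) = 14
v _| B = -7*e1 + 14*e2 + 14*e3


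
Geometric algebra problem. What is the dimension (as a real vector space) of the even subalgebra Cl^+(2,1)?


Even subalgebra dimension = 2^(n-1)
n = 2 + 1 = 3
2^(3 - 1) = 2^2 = 4
Verification: sum of C(3,k) for even k = 1 + 3 = 4
Result = 4


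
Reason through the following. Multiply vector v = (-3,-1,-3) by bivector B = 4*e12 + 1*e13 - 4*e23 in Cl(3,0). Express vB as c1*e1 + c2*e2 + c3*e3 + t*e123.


vB has grade-1 (vector) and grade-3 (trivector) parts: vB = (v _| B) + (v ^ B).
Vector part <vB>_1:
  e1: -v2*b12 - v3*b13 = -(-1)*(4) - (-3)*(1) = 7
  e2: v1*b12 - v3*b23 = (-3)*(4) - (-3)*(-4) = -24
  e3: v1*b13 + v2*b23 = (-3)*(1) + (-1)*(-4) = 1
Trivector part <vB>_3:
  e123: v1*b23 - v2*b13 + v3*b12 = (-3)*(-4) - (-1)*(1) + (-3)*(4) = 1
vB = 7*e1 - 24*e2 + 1*e3 + 1*e123


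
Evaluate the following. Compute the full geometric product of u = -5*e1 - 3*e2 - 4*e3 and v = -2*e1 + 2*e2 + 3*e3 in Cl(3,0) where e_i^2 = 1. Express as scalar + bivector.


In Cl(3,0): e_i^2 = 1, e_ie_j = -e_je_i for i != j.
Scalar part = u . v = (-5)*(-2) + (-3)*2 + (-4)*3
= 10 + (-6) + (-12) = -8
e12 coeff = (-5)*2 - (-3)*(-2) = -10 - 6 = -16
e13 coeff = (-5)*3 - (-4)*(-2) = -15 - 8 = -23
e23 coeff = (-3)*3 - (-4)*2 = -9 - (-8) = -1
uv = -8 - 16*e12 - 23*e13 - 1*e23


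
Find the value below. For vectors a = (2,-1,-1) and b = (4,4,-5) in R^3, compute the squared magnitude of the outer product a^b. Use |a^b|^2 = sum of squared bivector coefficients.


a wedge b = (a1*b2 - a2*b1)*e12 + (a1*b3 - a3*b1)*e13 + (a2*b3 - a3*b2)*e23
e12 coeff: 2*4 - (-1)*4 = 8 - (-4) = 12
e13 coeff: 2*(-5) - (-1)*4 = -10 - (-4) = -6
e23 coeff: (-1)*(-5) - (-1)*4 = 5 - (-4) = 9
|a wedge b|^2 = 12^2 + (-6)^2 + 9^2
= 144 + 36 + 81
= 261


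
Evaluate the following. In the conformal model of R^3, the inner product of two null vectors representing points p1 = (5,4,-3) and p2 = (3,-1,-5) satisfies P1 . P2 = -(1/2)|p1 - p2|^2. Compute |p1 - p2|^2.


p1 - p2 = (2, 5, 2)
|p1 - p2|^2 = 2^2 + 5^2 + 2^2
= 4 + 25 + 4
= 33


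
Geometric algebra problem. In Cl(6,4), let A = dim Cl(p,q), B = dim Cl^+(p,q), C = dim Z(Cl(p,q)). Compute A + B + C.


n = 6 + 4 = 10
Total dim = 2^10 = 1024
Even subalgebra dim = 2^9 = 512
n is even, so center dim = 1
Sum = 1024 + 512 + 1 = 1537


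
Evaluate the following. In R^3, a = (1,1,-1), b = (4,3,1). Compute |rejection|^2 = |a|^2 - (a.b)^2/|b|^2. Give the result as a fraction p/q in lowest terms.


|a|^2 = 1^2 + 1^2 + (-1)^2 = 3
|b|^2 = 4^2 + 3^2 + 1^2 = 26
a . b = 1*4 + 1*3 + (-1)*1 = 6
(a.b)^2 = 6^2 = 36
|rej|^2 = 3 - 36/26
= (78 - 36)/26
= 42/26
In lowest terms: 21/13


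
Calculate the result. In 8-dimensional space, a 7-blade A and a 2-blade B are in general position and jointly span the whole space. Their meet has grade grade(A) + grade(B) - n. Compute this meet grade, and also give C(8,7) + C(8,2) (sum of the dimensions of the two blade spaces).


Meet grade = grade(A) + grade(B) - n
= 7 + 2 - 8 = 1
C(8,7) = 8
C(8,2) = 28
dim_A + dim_B = 8 + 28 = 36


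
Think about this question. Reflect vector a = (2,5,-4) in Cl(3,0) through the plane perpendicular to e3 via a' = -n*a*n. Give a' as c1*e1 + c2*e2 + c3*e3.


Reflection formula: a' = -n*a*n, with n = e3 (unit vector, n^2 = 1).
For reflection through hyperplane perp to e3:
The component along e3 flips sign, others stay.
a = (2, 5, -4)
a' = (2, 5, 4)
a' = 2*e1 + 5*e2 + 4*e3


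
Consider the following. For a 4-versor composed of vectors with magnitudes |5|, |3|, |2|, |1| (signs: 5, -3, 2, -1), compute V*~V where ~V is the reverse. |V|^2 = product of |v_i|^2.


Each vector v_i has |v_i|^2 = s_i^2
Squared scales: 5^2 = 25, (-3)^2 = 9, 2^2 = 4, (-1)^2 = 1
|V|^2 = 25 * 9 * 4 * 1
= 900


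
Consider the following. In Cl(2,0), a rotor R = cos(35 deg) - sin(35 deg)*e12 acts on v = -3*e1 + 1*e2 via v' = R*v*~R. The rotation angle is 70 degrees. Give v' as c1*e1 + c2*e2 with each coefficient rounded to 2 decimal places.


Rotor R = cos(35deg) - sin(35deg)*e12
Rotation angle theta = 2 * 35 = 70 degrees
v' = R*v*~R rotates v by theta.
cos(70deg) = 0.3420, sin(70deg) = 0.9397
v'_1 = -3*cos(70deg) - 1*sin(70deg)
= -3*0.3420 - 1*0.9397
= -1.97
v'_2 = -3*sin(70deg) + 1*cos(70deg)
= -3*0.9397 + 1*0.3420
= -2.48
v' = -1.97*e1 - 2.48*e2


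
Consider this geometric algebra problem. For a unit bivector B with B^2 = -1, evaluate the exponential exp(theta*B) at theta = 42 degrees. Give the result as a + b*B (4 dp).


For a unit bivector B with B^2 = -1, the exponential series gives
e^(theta*B) = cos(theta) + sin(theta)*B (the GA analogue of Euler's formula).
theta = 42 degrees = 0.733038 rad
cos(42 deg) = 0.7431
sin(42 deg) = 0.6691
exp(theta*B) = 0.7431 + 0.6691*B


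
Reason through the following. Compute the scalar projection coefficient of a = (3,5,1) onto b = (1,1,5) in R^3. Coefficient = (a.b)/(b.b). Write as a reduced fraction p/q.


Projection coefficient = (a . b) / (b . b)
a . b = 3*1 + 5*1 + 1*5
= 3 + 5 + 5 = 13
b . b = 1^2 + 1^2 + 5^2
= 1 + 1 + 25 = 27
Coefficient = 13/27
In lowest terms: 13/27


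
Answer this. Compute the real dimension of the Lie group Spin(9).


Spin(n) double-covers SO(n); both have Lie algebra so(n) of dimension n(n-1)/2.
n = 9
n(n-1) = 9 * 8 = 72
dim Spin(9) = 72/2 = 36


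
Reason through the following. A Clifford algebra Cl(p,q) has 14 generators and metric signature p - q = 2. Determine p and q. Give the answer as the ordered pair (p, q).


We need p + q = 14 and p - q = 2.
Adding: 2p = 14 + 2 = 16, so p = 8.
Then q = 14 - 8 = 6.
(p, q) = (8, 6)


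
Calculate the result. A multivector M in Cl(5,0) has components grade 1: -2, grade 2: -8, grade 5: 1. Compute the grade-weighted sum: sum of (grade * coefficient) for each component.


Grade-weighted sum = sum of grade_k * coefficient_k
1*(-2) = -2
2*(-8) = -16
5*1 = 5
Total = -2 + (-16) + 5 = -13


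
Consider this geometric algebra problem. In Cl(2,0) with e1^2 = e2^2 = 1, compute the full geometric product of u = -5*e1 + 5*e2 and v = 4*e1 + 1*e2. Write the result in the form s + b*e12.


Expand: (-5*e1 + 5*e2)(4*e1 + 1*e2)
= (-5)*4*e1e1 + (-5)*1*e1e2 + 5*4*e2e1 + 5*1*e2e2
Using e1^2 = e2^2 = 1, e2e1 = -e1e2:
Scalar part s = (-5)*4 + 5*1 = -20 + 5 = -15
Bivector part b = (-5)*1 - 5*4 = -5 - 20 = -25
uv = -15 - 25*e12


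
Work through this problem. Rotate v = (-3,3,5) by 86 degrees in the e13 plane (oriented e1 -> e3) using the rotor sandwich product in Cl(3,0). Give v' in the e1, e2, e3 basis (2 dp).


Rotor R = cos(43deg) - sin(43deg)*e13
Rotation angle theta = 2 * 43 = 86 degrees in the e13 plane (e1 -> e3).
The component perpendicular to the plane (e2) is invariant: v'_2 = v2 = 3.00
cos(86deg) = 0.0698, sin(86deg) = 0.9976
v'_1 = v1*cos(theta) - v3*sin(theta) = -3*0.0698 - 5*0.9976 = -5.20
v'_3 = v1*sin(theta) + v3*cos(theta) = -3*0.9976 + 5*0.0698 = -2.64
v' = -5.20*e1 + 3.00*e2 - 2.64*e3


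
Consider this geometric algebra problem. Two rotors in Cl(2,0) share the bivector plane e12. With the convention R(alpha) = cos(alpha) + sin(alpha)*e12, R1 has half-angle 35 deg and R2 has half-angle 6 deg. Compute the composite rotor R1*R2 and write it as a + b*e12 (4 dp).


Same-plane rotors commute and their half-angles add:
R1*R2 = cos(a1 + a2) + sin(a1 + a2)*e12.
a1 + a2 = 35 + 6 = 41 deg
cos(41 deg) = 0.7547
sin(41 deg) = 0.6561
R1*R2 = 0.7547 + 0.6561*e12


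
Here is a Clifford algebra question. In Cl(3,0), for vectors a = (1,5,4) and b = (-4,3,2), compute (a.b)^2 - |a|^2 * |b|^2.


a . b = 1*(-4) + 5*3 + 4*2
= -4 + 15 + 8 = 19
|a|^2 = 1^2 + 5^2 + 4^2 = 42
|b|^2 = (-4)^2 + 3^2 + 2^2 = 29
(a.b)^2 = 19^2 = 361
|a|^2 * |b|^2 = 42 * 29 = 1218
Result = 361 - 1218 = -857


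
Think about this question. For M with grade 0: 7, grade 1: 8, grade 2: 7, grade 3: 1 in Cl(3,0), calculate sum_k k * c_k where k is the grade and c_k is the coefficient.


Grade-weighted sum = sum of grade_k * coefficient_k
0*7 = 0
1*8 = 8
2*7 = 14
3*1 = 3
Total = 0 + 8 + 14 + 3 = 25


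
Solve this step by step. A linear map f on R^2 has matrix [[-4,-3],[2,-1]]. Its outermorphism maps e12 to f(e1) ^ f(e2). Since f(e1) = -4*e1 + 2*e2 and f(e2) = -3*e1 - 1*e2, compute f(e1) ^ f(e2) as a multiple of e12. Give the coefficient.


The outermorphism of a linear map f sends e1^e2 to f(e1)^f(e2).
f(e1) = -4*e1 + 2*e2
f(e2) = -3*e1 - 1*e2
f(e1) ^ f(e2) = (-4*e1 + 2*e2) ^ (-3*e1 - 1*e2)
= (-4)*(-1)*e12 + 2*(-3)*e21
= (4 - (-6))*e12
= 10*e12
Coefficient = 10


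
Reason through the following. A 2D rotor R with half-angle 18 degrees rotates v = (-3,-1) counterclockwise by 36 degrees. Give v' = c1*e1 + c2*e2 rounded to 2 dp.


Rotor R = cos(18deg) - sin(18deg)*e12
Rotation angle theta = 2 * 18 = 36 degrees
v' = R*v*~R rotates v by theta.
cos(36deg) = 0.8090, sin(36deg) = 0.5878
v'_1 = -3*cos(36deg) - (-1)*sin(36deg)
= -3*0.8090 - (-1)*0.5878
= -1.84
v'_2 = -3*sin(36deg) + (-1)*cos(36deg)
= -3*0.5878 + (-1)*0.8090
= -2.57
v' = -1.84*e1 - 2.57*e2


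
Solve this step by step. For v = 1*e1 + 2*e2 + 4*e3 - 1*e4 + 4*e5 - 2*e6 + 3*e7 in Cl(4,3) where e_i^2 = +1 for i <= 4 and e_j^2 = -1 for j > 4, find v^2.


v^2 = sum of c_i^2 * e_i^2
Positive signature terms (e_i^2 = +1): 1^2 + 2^2 + 4^2 + (-1)^2 = 22
Negative signature terms (e_j^2 = -1): 4^2 + (-2)^2 + 3^2 = 29
v^2 = 22 - 29 = -7


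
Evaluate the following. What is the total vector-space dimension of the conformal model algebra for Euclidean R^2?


The conformal model of R^2 uses Cl(3,1): the 2 Euclidean generators plus two extra orthogonal generators e+ (e+^2 = +1) and e- (e-^2 = -1), from which the null vectors e0, einf are built.
Number of generators m = 2 + 2 = 4.
dim Cl(p,q) = 2^m = 2^4 = 16


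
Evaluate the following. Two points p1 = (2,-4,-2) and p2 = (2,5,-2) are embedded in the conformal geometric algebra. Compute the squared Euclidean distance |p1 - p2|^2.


p1 - p2 = (0, -9, 0)
|p1 - p2|^2 = 0^2 + (-9)^2 + 0^2
= 0 + 81 + 0
= 81


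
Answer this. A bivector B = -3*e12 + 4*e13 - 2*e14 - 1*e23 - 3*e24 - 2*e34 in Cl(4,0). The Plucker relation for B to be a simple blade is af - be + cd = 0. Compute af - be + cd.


Plucker relation: af - be + cd
a*f = (-3)*(-2) = 6
b*e = 4*(-3) = -12
c*d = (-2)*(-1) = 2
af - be + cd = 6 - (-12) + 2
= 20


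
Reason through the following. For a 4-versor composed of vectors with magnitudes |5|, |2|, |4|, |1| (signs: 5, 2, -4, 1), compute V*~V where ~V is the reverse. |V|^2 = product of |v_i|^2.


Each vector v_i has |v_i|^2 = s_i^2
Squared scales: 5^2 = 25, 2^2 = 4, (-4)^2 = 16, 1^2 = 1
|V|^2 = 25 * 4 * 16 * 1
= 1600


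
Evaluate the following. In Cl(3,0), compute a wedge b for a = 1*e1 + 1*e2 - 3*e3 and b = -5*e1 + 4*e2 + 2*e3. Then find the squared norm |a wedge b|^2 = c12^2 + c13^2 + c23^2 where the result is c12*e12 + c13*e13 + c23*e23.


a wedge b = (a1*b2 - a2*b1)*e12 + (a1*b3 - a3*b1)*e13 + (a2*b3 - a3*b2)*e23
e12 coeff: 1*4 - 1*(-5) = 4 - (-5) = 9
e13 coeff: 1*2 - (-3)*(-5) = 2 - 15 = -13
e23 coeff: 1*2 - (-3)*4 = 2 - (-12) = 14
|a wedge b|^2 = 9^2 + (-13)^2 + 14^2
= 81 + 169 + 196
= 446


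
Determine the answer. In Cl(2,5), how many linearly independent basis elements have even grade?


Even subalgebra dimension = 2^(n-1)
n = 2 + 5 = 7
2^(7 - 1) = 2^6 = 64
Verification: sum of C(7,k) for even k = 1 + 21 + 35 + 7 = 64
Result = 64


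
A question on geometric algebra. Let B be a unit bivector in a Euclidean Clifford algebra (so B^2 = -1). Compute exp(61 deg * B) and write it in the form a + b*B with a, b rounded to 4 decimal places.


For a unit bivector B with B^2 = -1, the exponential series gives
e^(theta*B) = cos(theta) + sin(theta)*B (the GA analogue of Euler's formula).
theta = 61 degrees = 1.064651 rad
cos(61 deg) = 0.4848
sin(61 deg) = 0.8746
exp(theta*B) = 0.4848 + 0.8746*B


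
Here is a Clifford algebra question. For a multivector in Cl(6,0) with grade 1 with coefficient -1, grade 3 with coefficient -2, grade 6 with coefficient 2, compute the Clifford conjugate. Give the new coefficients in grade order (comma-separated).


Clifford conjugate sign for grade k: (-1)^(k(k+1)/2)
Grade 1: (-1)^(1*2/2) = (-1)^1 = -1, coeff -1 -> 1
Grade 3: (-1)^(3*4/2) = (-1)^6 = 1, coeff -2 -> -2
Grade 6: (-1)^(6*7/2) = (-1)^21 = -1, coeff 2 -> -2
Conjugated coefficients: 1, -2, -2


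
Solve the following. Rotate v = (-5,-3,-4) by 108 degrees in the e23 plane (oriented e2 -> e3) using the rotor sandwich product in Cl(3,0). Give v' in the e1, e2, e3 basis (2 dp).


Rotor R = cos(54deg) - sin(54deg)*e23
Rotation angle theta = 2 * 54 = 108 degrees in the e23 plane (e2 -> e3).
The component perpendicular to the plane (e1) is invariant: v'_1 = v1 = -5.00
cos(108deg) = -0.3090, sin(108deg) = 0.9511
v'_2 = v2*cos(theta) - v3*sin(theta) = -3*(-0.3090) - (-4)*0.9511 = 4.73
v'_3 = v2*sin(theta) + v3*cos(theta) = -3*0.9511 + (-4)*(-0.3090) = -1.62
v' = -5.00*e1 + 4.73*e2 - 1.62*e3


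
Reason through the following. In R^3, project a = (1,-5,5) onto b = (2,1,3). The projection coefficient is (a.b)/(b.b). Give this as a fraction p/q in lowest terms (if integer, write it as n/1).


Projection coefficient = (a . b) / (b . b)
a . b = 1*2 + (-5)*1 + 5*3
= 2 + (-5) + 15 = 12
b . b = 2^2 + 1^2 + 3^2
= 4 + 1 + 9 = 14
Coefficient = 12/14
In lowest terms: 6/7


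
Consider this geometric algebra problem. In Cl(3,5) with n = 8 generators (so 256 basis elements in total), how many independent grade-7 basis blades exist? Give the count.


Number of grade-k basis blades in Cl(p,q) with n = p + q is C(n, k).
n = 3 + 5 = 8
C(8, 7) = 8! / (7! * 1!)
= 40320 / (5040 * 1)
= 8


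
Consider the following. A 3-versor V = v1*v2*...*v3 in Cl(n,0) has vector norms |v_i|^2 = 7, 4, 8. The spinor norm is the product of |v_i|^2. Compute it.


Spinor norm N(V) = |v1|^2 * |v2|^2 * ... * |v3|^2
= 7 * 4 * 8
Running product: 7, 28, 224
N(V) = 224


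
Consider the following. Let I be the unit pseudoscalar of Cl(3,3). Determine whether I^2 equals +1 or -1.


The pseudoscalar I = e1...e_n (product of all n generators) of Cl(p,q) satisfies I^2 = (-1)^(q + n(n-1)/2).
p = 3, q = 3, n = p + q = 6
n(n-1)/2 = 6 * 5 / 2 = 15
Exponent = q + n(n-1)/2 = 3 + 15 = 18
I^2 = (-1)^18 = +1


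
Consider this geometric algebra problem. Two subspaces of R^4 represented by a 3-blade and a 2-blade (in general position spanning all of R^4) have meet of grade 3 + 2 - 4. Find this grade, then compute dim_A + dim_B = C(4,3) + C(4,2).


Meet grade = grade(A) + grade(B) - n
= 3 + 2 - 4 = 1
C(4,3) = 4
C(4,2) = 6
dim_A + dim_B = 4 + 6 = 10


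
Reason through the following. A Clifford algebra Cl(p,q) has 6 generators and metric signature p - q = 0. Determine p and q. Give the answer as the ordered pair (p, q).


We need p + q = 6 and p - q = 0.
Adding: 2p = 6 + 0 = 6, so p = 3.
Then q = 6 - 3 = 3.
(p, q) = (3, 3)


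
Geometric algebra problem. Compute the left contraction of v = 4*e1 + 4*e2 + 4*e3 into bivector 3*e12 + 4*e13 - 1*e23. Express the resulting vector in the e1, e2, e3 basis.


Left contraction v _| B = <vB>_1 (grade-1 part of the geometric product vB).
Using e1_|e12 = e2, e2_|e12 = -e1, e1_|e13 = e3, e3_|e13 = -e1, e2_|e23 = e3, e3_|e23 = -e2:
e1 coeff: -v2*b12 - v3*b13 = -(4)*(3) - (4)*(4) = -28
e2 coeff: v1*b12 - v3*b23 = (4)*(3) - (4)*(-1) = 16
e3 coeff: v1*b13 + v2*b23 = (4)*(4) + (4)*(-1) = 12
v _| B = -28*e1 + 16*e2 + 12*e3


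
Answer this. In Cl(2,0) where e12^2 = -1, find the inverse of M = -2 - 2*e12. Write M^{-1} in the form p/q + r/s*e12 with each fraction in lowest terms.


M = -2 - 2*e12, where e12^2 = -1.
Since M commutes with its reverse ~M = a - b*e12, M * ~M = a^2 - b^2*e12^2 = a^2 + b^2.
So M^{-1} = ~M / (a^2 + b^2) = (a - b*e12)/(a^2 + b^2).
a^2 + b^2 = 4 + 4 = 8
Scalar part = -2/8 = -1/4
Bivector coeff = 2/8 = 1/4
M^{-1} = -1/4 + 1/4*e12


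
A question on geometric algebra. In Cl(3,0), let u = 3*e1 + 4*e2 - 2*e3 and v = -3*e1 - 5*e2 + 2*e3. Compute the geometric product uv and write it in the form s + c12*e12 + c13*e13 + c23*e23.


In Cl(3,0): e_i^2 = 1, e_ie_j = -e_je_i for i != j.
Scalar part = u . v = 3*(-3) + 4*(-5) + (-2)*2
= -9 + (-20) + (-4) = -33
e12 coeff = 3*(-5) - 4*(-3) = -15 - (-12) = -3
e13 coeff = 3*2 - (-2)*(-3) = 6 - 6 = 0
e23 coeff = 4*2 - (-2)*(-5) = 8 - 10 = -2
uv = -33 - 3*e12 + 0*e13 - 2*e23


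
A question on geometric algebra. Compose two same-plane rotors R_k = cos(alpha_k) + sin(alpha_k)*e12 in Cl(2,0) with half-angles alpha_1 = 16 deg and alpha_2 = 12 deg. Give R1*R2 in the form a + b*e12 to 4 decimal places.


Same-plane rotors commute and their half-angles add:
R1*R2 = cos(a1 + a2) + sin(a1 + a2)*e12.
a1 + a2 = 16 + 12 = 28 deg
cos(28 deg) = 0.8829
sin(28 deg) = 0.4695
R1*R2 = 0.8829 + 0.4695*e12


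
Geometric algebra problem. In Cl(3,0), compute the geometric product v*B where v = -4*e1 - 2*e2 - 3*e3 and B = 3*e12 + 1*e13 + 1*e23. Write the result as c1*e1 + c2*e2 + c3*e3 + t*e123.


vB has grade-1 (vector) and grade-3 (trivector) parts: vB = (v _| B) + (v ^ B).
Vector part <vB>_1:
  e1: -v2*b12 - v3*b13 = -(-2)*(3) - (-3)*(1) = 9
  e2: v1*b12 - v3*b23 = (-4)*(3) - (-3)*(1) = -9
  e3: v1*b13 + v2*b23 = (-4)*(1) + (-2)*(1) = -6
Trivector part <vB>_3:
  e123: v1*b23 - v2*b13 + v3*b12 = (-4)*(1) - (-2)*(1) + (-3)*(3) = -11
vB = 9*e1 - 9*e2 - 6*e3 - 11*e123


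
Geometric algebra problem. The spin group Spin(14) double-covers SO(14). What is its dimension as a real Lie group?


Spin(n) double-covers SO(n); both have Lie algebra so(n) of dimension n(n-1)/2.
n = 14
n(n-1) = 14 * 13 = 182
dim Spin(14) = 182/2 = 91


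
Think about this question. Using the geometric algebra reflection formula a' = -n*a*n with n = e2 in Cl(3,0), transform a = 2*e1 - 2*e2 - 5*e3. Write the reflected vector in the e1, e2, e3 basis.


Reflection formula: a' = -n*a*n, with n = e2 (unit vector, n^2 = 1).
For reflection through hyperplane perp to e2:
The component along e2 flips sign, others stay.
a = (2, -2, -5)
a' = (2, 2, -5)
a' = 2*e1 + 2*e2 - 5*e3


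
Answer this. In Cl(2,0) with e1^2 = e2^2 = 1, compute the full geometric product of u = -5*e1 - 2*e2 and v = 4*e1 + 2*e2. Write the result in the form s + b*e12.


Expand: (-5*e1 - 2*e2)(4*e1 + 2*e2)
= (-5)*4*e1e1 + (-5)*2*e1e2 + (-2)*4*e2e1 + (-2)*2*e2e2
Using e1^2 = e2^2 = 1, e2e1 = -e1e2:
Scalar part s = (-5)*4 + (-2)*2 = -20 + (-4) = -24
Bivector part b = (-5)*2 - (-2)*4 = -10 - (-8) = -2
uv = -24 - 2*e12


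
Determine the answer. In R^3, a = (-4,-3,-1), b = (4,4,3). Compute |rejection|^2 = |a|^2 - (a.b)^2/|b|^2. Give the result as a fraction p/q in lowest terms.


|a|^2 = (-4)^2 + (-3)^2 + (-1)^2 = 26
|b|^2 = 4^2 + 4^2 + 3^2 = 41
a . b = (-4)*4 + (-3)*4 + (-1)*3 = -31
(a.b)^2 = (-31)^2 = 961
|rej|^2 = 26 - 961/41
= (1066 - 961)/41
= 105/41
In lowest terms: 105/41


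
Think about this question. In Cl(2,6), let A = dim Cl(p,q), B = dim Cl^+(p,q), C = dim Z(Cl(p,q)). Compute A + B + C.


n = 2 + 6 = 8
Total dim = 2^8 = 256
Even subalgebra dim = 2^7 = 128
n is even, so center dim = 1
Sum = 256 + 128 + 1 = 385


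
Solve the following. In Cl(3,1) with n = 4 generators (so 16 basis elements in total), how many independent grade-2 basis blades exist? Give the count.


Number of grade-k basis blades in Cl(p,q) with n = p + q is C(n, k).
n = 3 + 1 = 4
C(4, 2) = 4! / (2! * 2!)
= 24 / (2 * 2)
= 6


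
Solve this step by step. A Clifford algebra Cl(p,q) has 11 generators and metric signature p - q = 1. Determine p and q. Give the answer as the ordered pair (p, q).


We need p + q = 11 and p - q = 1.
Adding: 2p = 11 + 1 = 12, so p = 6.
Then q = 11 - 6 = 5.
(p, q) = (6, 5)


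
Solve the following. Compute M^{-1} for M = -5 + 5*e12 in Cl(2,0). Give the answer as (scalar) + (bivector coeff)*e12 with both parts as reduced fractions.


M = -5 + 5*e12, where e12^2 = -1.
Since M commutes with its reverse ~M = a - b*e12, M * ~M = a^2 - b^2*e12^2 = a^2 + b^2.
So M^{-1} = ~M / (a^2 + b^2) = (a - b*e12)/(a^2 + b^2).
a^2 + b^2 = 25 + 25 = 50
Scalar part = -5/50 = -1/10
Bivector coeff = -5/50 = -1/10
M^{-1} = -1/10 - 1/10*e12


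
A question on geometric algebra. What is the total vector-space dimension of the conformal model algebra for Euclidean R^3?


The conformal model of R^3 uses Cl(4,1): the 3 Euclidean generators plus two extra orthogonal generators e+ (e+^2 = +1) and e- (e-^2 = -1), from which the null vectors e0, einf are built.
Number of generators m = 3 + 2 = 5.
dim Cl(p,q) = 2^m = 2^5 = 32


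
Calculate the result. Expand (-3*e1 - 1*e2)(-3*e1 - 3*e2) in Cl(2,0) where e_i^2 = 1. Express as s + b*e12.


Expand: (-3*e1 - 1*e2)(-3*e1 - 3*e2)
= (-3)*(-3)*e1e1 + (-3)*(-3)*e1e2 + (-1)*(-3)*e2e1 + (-1)*(-3)*e2e2
Using e1^2 = e2^2 = 1, e2e1 = -e1e2:
Scalar part s = (-3)*(-3) + (-1)*(-3) = 9 + 3 = 12
Bivector part b = (-3)*(-3) - (-1)*(-3) = 9 - 3 = 6
uv = 12 + 6*e12


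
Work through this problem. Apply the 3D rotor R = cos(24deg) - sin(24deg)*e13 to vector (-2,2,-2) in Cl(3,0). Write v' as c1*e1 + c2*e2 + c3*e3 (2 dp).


Rotor R = cos(24deg) - sin(24deg)*e13
Rotation angle theta = 2 * 24 = 48 degrees in the e13 plane (e1 -> e3).
The component perpendicular to the plane (e2) is invariant: v'_2 = v2 = 2.00
cos(48deg) = 0.6691, sin(48deg) = 0.7431
v'_1 = v1*cos(theta) - v3*sin(theta) = -2*0.6691 - (-2)*0.7431 = 0.15
v'_3 = v1*sin(theta) + v3*cos(theta) = -2*0.7431 + (-2)*0.6691 = -2.82
v' = 0.15*e1 + 2.00*e2 - 2.82*e3


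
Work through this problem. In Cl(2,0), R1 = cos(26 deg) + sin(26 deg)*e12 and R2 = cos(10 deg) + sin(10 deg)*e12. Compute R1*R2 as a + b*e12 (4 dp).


Same-plane rotors commute and their half-angles add:
R1*R2 = cos(a1 + a2) + sin(a1 + a2)*e12.
a1 + a2 = 26 + 10 = 36 deg
cos(36 deg) = 0.8090
sin(36 deg) = 0.5878
R1*R2 = 0.8090 + 0.5878*e12


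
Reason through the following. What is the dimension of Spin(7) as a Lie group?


Spin(n) double-covers SO(n); both have Lie algebra so(n) of dimension n(n-1)/2.
n = 7
n(n-1) = 7 * 6 = 42
dim Spin(7) = 42/2 = 21


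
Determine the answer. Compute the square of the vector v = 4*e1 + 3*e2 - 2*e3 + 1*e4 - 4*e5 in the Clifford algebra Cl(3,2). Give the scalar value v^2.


v^2 = sum of c_i^2 * e_i^2
Positive signature terms (e_i^2 = +1): 4^2 + 3^2 + (-2)^2 = 29
Negative signature terms (e_j^2 = -1): 1^2 + (-4)^2 = 17
v^2 = 29 - 17 = 12


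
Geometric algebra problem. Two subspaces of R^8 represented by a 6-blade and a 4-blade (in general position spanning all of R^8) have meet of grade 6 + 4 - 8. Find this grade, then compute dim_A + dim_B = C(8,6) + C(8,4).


Meet grade = grade(A) + grade(B) - n
= 6 + 4 - 8 = 2
C(8,6) = 28
C(8,4) = 70
dim_A + dim_B = 28 + 70 = 98


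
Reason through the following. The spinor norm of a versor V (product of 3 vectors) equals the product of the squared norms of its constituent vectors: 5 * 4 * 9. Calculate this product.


Spinor norm N(V) = |v1|^2 * |v2|^2 * ... * |v3|^2
= 5 * 4 * 9
Running product: 5, 20, 180
N(V) = 180


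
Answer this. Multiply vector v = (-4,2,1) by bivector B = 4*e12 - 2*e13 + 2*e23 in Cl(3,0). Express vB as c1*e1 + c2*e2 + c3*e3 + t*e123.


vB has grade-1 (vector) and grade-3 (trivector) parts: vB = (v _| B) + (v ^ B).
Vector part <vB>_1:
  e1: -v2*b12 - v3*b13 = -(2)*(4) - (1)*(-2) = -6
  e2: v1*b12 - v3*b23 = (-4)*(4) - (1)*(2) = -18
  e3: v1*b13 + v2*b23 = (-4)*(-2) + (2)*(2) = 12
Trivector part <vB>_3:
  e123: v1*b23 - v2*b13 + v3*b12 = (-4)*(2) - (2)*(-2) + (1)*(4) = 0
vB = -6*e1 - 18*e2 + 12*e3 + 0*e123


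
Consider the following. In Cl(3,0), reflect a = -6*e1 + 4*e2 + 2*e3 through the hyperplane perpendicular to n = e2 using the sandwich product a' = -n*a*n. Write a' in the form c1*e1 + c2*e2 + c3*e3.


Reflection formula: a' = -n*a*n, with n = e2 (unit vector, n^2 = 1).
For reflection through hyperplane perp to e2:
The component along e2 flips sign, others stay.
a = (-6, 4, 2)
a' = (-6, -4, 2)
a' = -6*e1 - 4*e2 + 2*e3


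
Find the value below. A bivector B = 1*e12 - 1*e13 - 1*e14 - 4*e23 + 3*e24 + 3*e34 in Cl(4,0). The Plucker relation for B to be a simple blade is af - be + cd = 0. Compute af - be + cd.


Plucker relation: af - be + cd
a*f = 1*3 = 3
b*e = (-1)*3 = -3
c*d = (-1)*(-4) = 4
af - be + cd = 3 - (-3) + 4
= 10


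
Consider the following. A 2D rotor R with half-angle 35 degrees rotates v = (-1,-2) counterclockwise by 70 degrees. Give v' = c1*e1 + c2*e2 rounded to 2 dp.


Rotor R = cos(35deg) - sin(35deg)*e12
Rotation angle theta = 2 * 35 = 70 degrees
v' = R*v*~R rotates v by theta.
cos(70deg) = 0.3420, sin(70deg) = 0.9397
v'_1 = -1*cos(70deg) - (-2)*sin(70deg)
= -1*0.3420 - (-2)*0.9397
= 1.54
v'_2 = -1*sin(70deg) + (-2)*cos(70deg)
= -1*0.9397 + (-2)*0.3420
= -1.62
v' = 1.54*e1 - 1.62*e2


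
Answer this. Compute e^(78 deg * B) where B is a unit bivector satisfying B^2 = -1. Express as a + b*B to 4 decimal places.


For a unit bivector B with B^2 = -1, the exponential series gives
e^(theta*B) = cos(theta) + sin(theta)*B (the GA analogue of Euler's formula).
theta = 78 degrees = 1.361357 rad
cos(78 deg) = 0.2079
sin(78 deg) = 0.9781
exp(theta*B) = 0.2079 + 0.9781*B


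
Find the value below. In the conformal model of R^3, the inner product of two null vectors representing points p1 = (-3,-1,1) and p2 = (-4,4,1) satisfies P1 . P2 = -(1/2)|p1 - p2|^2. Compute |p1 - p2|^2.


p1 - p2 = (1, -5, 0)
|p1 - p2|^2 = 1^2 + (-5)^2 + 0^2
= 1 + 25 + 0
= 26


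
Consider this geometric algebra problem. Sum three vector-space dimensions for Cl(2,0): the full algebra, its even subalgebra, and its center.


n = 2 + 0 = 2
Total dim = 2^2 = 4
Even subalgebra dim = 2^1 = 2
n is even, so center dim = 1
Sum = 4 + 2 + 1 = 7


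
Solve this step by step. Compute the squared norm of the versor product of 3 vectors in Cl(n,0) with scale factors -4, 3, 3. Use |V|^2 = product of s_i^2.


Each vector v_i has |v_i|^2 = s_i^2
Squared scales: (-4)^2 = 16, 3^2 = 9, 3^2 = 9
|V|^2 = 16 * 9 * 9
= 1296


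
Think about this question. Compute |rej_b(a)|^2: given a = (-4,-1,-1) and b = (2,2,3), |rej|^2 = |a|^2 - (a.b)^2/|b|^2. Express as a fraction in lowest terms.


|a|^2 = (-4)^2 + (-1)^2 + (-1)^2 = 18
|b|^2 = 2^2 + 2^2 + 3^2 = 17
a . b = (-4)*2 + (-1)*2 + (-1)*3 = -13
(a.b)^2 = (-13)^2 = 169
|rej|^2 = 18 - 169/17
= (306 - 169)/17
= 137/17
In lowest terms: 137/17


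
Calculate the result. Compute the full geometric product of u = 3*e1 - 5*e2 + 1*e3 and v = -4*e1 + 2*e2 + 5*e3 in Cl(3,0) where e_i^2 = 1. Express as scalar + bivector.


In Cl(3,0): e_i^2 = 1, e_ie_j = -e_je_i for i != j.
Scalar part = u . v = 3*(-4) + (-5)*2 + 1*5
= -12 + (-10) + 5 = -17
e12 coeff = 3*2 - (-5)*(-4) = 6 - 20 = -14
e13 coeff = 3*5 - 1*(-4) = 15 - (-4) = 19
e23 coeff = (-5)*5 - 1*2 = -25 - 2 = -27
uv = -17 - 14*e12 + 19*e13 - 27*e23


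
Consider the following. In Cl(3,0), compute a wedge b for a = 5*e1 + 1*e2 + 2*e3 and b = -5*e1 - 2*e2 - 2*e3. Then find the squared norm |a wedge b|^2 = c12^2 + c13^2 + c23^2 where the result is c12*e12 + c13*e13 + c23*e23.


a wedge b = (a1*b2 - a2*b1)*e12 + (a1*b3 - a3*b1)*e13 + (a2*b3 - a3*b2)*e23
e12 coeff: 5*(-2) - 1*(-5) = -10 - (-5) = -5
e13 coeff: 5*(-2) - 2*(-5) = -10 - (-10) = 0
e23 coeff: 1*(-2) - 2*(-2) = -2 - (-4) = 2
|a wedge b|^2 = (-5)^2 + 0^2 + 2^2
= 25 + 0 + 4
= 29
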